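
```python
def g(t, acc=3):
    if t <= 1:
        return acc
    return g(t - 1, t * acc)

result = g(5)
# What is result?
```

Accumulator trace (n, acc): (5, 3) -> (4, 15) -> (3, 60) -> (2, 180) -> (1, 360) -> return 360

Answer: 360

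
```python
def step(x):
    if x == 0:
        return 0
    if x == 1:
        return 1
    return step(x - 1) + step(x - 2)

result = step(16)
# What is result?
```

Build up from base cases: step(0)=0, step(1)=1, step(2)=1, step(3)=2, step(4)=3, step(5)=5, step(6)=8, ..., step(16)=987

Answer: 987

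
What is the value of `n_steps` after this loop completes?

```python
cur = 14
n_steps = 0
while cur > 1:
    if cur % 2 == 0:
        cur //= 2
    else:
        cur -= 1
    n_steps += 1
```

Steps to reduce 14 to 1
`n_steps` takes the values: 0 → 1 → 2 → 3 → 4 → 5

Answer: 5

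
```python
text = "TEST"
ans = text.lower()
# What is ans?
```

Trace:
`text = "TEST"` → text = 'TEST'
`ans = text.lower()` → ans = 'test'
So ans = 'test'

Answer: 'test'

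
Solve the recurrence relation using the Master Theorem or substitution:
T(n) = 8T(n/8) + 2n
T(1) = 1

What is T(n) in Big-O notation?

By Master Theorem: a=8, b=8, f(n)=2n. Since log_8(8) = 1 and f(n) = Θ(n^1), Case 2 applies. T(n) = O(n log n).

Answer: O(n log n)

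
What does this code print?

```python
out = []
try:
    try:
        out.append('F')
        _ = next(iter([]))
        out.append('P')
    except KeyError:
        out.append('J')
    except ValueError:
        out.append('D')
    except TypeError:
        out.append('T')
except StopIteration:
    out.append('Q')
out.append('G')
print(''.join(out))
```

Execution trace: 'F' (try body) → 'Q' (outer except StopIteration) → 'G' (after the try/except). Output: FQG

Answer: FQG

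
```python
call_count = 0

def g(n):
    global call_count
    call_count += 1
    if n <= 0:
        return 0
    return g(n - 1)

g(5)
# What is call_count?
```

Linear recursion stepping by 1: 6 calls from n=5 down to ≤0.

Answer: 6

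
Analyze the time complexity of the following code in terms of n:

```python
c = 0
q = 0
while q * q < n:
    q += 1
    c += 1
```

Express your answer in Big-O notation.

Each loop level contributes: √n. Multiplying the contributions gives O(√n).

Answer: O(√n)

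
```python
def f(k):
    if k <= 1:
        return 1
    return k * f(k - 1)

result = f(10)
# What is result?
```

f(10) = 10 * 9 * 8 * 7 * 6 * 5 * 4 * 3 * 2 * 1 = 3628800

Answer: 3628800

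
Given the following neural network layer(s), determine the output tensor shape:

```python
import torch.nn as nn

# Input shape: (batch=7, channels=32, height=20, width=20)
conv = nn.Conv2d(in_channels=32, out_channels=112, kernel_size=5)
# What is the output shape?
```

Input: (7, 32, 20, 20) -> Output: (7, 112, 16, 16)

Answer: (7, 112, 16, 16)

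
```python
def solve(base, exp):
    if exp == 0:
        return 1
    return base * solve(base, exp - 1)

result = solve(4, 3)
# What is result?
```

solve(4, 3) = 4 * 4 * 4 = 64

Answer: 64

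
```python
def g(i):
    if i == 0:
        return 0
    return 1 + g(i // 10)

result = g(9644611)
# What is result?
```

Count of digits of 9644611: 7

Answer: 7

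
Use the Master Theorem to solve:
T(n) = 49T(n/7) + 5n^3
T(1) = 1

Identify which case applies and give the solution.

a=49, b=7, f(n)=5n^3. log_7(49) = 2. Since c=3 > 2 and the regularity condition holds (49(n/7)^3 = (49/7^3)n^3 with 49/7^3 < 1), Case 3 applies: T(n) = Θ(f(n)) = O(n^3).

Answer: O(n^3) - Case 3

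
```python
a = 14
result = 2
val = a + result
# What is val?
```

Trace:
`a = 14` → a = 14
`result = 2` → result = 2
`val = a + result` → val = 16
So val = 16

Answer: 16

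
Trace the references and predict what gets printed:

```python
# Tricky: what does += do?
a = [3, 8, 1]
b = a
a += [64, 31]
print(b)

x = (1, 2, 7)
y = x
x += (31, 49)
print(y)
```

Key concept: += behavior differs for mutable vs immutable.
Step by step:
`a = [3, 8, 1]` → a = [3, 8, 1]
`b = a` → b = [3, 8, 1] (same object as a)
`a += [64, 31]` → a = [3, 8, 1, 64, 31] (same object as b); b = [3, 8, 1, 64, 31] (same object as a)
`print(b)` → prints [3, 8, 1, 64, 31]
`x = (1, 2, 7)` → x = (1, 2, 7)
`y = x` → y = (1, 2, 7)
`x += (31, 49)` → x = (1, 2, 7, 31, 49)
`print(y)` → prints (1, 2, 7)

Answer:
[3, 8, 1, 64, 31]
(1, 2, 7)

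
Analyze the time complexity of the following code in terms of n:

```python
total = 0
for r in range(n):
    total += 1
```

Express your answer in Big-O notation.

Each loop level contributes: n. Multiplying the contributions gives O(n).

Answer: O(n)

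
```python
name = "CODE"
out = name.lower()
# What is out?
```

Trace:
`name = "CODE"` → name = 'CODE'
`out = name.lower()` → out = 'code'
So out = 'code'

Answer: 'code'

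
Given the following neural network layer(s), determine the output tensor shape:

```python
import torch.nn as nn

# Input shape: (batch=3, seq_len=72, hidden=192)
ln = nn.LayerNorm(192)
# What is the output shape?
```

Input: (3, 72, 192) -> Output: (3, 72, 192)

Answer: (3, 72, 192)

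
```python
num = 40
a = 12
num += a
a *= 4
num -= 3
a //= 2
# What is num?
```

Trace:
`num = 40` → num = 40
`a = 12` → a = 12
`num += a` → num = 52
`a *= 4` → a = 48
`num -= 3` → num = 49
`a //= 2` → a = 24
So num = 49

Answer: 49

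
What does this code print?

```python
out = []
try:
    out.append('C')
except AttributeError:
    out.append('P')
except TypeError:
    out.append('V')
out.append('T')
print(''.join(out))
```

Execution trace: 'C' (try body, no exception) → 'T' (after the try/except). Output: CT

Answer: CT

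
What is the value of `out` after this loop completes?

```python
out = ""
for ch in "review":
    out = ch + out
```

Reverse 'review'
`out` takes the values: "" → "r" → "er" → "ver" → "iver" → "eiver" → "weiver"

Answer: "weiver"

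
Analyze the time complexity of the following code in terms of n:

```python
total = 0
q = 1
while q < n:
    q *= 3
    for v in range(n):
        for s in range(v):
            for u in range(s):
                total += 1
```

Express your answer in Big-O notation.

Each loop level contributes: log n × n × n × n. Multiplying the contributions gives O(n^3 log n).

Answer: O(n^3 log n)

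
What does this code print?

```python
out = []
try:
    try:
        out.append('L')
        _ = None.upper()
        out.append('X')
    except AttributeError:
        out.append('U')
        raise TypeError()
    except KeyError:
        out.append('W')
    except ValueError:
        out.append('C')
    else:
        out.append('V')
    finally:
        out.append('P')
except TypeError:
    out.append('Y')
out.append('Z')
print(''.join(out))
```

Execution trace: 'L' (inner try body) → 'U' (inner except AttributeError) → 'P' (inner finally) → 'Y' (outer except TypeError) → 'Z' (after the try/except). Output: LUPYZ

Answer: LUPYZ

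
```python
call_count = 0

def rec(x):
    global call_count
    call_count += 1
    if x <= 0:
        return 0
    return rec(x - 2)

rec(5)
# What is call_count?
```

Linear recursion stepping by 2: 4 calls from x=5 down to ≤0.

Answer: 4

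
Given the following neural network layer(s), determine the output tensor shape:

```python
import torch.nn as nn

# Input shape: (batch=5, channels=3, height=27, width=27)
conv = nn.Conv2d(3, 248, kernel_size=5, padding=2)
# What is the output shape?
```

Input: (5, 3, 27, 27) -> Output: (5, 248, 27, 27)

Answer: (5, 248, 27, 27)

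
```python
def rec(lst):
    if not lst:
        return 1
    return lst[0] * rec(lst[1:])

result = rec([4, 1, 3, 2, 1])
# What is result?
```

Product over [4, 1, 3, 2, 1] = 4 * 1 * 3 * 2 * 1 = 24

Answer: 24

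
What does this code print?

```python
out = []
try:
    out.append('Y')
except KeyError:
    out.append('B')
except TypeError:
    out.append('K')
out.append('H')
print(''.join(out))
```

Execution trace: 'Y' (try body, no exception) → 'H' (after the try/except). Output: YH

Answer: YH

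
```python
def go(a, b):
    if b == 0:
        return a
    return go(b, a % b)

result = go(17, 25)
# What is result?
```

go(17, 25) -> go(25, 17) -> go(17, 8) -> go(8, 1) -> go(1, 0) -> 1

Answer: 1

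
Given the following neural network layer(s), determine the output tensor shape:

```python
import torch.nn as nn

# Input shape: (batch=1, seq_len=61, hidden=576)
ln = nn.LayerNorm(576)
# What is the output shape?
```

Input: (1, 61, 576) -> Output: (1, 61, 576)

Answer: (1, 61, 576)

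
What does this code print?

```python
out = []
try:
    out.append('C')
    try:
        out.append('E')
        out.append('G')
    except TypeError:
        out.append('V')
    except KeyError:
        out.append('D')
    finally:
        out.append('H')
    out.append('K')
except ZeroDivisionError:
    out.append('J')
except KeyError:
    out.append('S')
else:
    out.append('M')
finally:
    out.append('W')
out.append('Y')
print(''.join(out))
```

Execution trace: 'C' (try body) → 'E' (inner try body) → 'G' (inner try body, no exception) → 'H' (inner finally) → 'K' (try body, no exception) → 'M' (else) → 'W' (finally) → 'Y' (after the try/except). Output: CEGHKMWY

Answer: CEGHKMWY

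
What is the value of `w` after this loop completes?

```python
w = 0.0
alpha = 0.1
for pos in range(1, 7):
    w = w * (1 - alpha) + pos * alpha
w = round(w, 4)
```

Moving average with lr=0.1
`w` takes the values: 0.0 → 0.1 → 0.29 → 0.561 → 0.9049 → 1.31441 → 1.782969 → 1.783

Answer: 1.783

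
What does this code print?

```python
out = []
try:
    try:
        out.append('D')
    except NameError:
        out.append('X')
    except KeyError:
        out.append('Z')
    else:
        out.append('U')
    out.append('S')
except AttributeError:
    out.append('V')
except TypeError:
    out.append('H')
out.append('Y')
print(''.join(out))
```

Execution trace: 'D' (inner try body, no exception) → 'U' (inner else) → 'S' (try body, no exception) → 'Y' (after the try/except). Output: DUSY

Answer: DUSY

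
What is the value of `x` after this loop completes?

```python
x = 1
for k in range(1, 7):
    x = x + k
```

Start at 1, add 1 through 6
`x` takes the values: 1 → 2 → 4 → 7 → 11 → 16 → 22

Answer: 22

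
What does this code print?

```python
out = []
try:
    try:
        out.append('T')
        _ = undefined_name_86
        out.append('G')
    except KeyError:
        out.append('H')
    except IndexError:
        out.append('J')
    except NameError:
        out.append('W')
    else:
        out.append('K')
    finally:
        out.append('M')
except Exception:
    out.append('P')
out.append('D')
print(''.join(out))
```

Execution trace: 'T' (inner try body) → 'W' (inner except NameError) → 'M' (inner finally) → 'D' (after the try/except). Output: TWMD

Answer: TWMD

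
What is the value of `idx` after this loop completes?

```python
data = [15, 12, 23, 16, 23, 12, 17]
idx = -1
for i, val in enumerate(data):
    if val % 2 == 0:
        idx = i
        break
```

First even number index in [15, 12, 23, 16, 23, 12, 17]
`idx` takes the values: -1 → 1

Answer: 1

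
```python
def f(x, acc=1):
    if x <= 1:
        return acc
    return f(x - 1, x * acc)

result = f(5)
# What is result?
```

Accumulator trace (n, acc): (5, 1) -> (4, 5) -> (3, 20) -> (2, 60) -> (1, 120) -> return 120

Answer: 120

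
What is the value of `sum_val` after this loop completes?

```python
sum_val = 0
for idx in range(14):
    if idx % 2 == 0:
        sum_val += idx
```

Sum of even numbers 0 to 13
`sum_val` takes the values: 0 → 2 → 6 → 12 → 20 → 30 → 42

Answer: 42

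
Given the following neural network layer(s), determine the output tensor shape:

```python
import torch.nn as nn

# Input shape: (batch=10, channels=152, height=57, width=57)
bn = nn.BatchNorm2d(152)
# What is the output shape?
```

Input: (10, 152, 57, 57) -> Output: (10, 152, 57, 57)

Answer: (10, 152, 57, 57)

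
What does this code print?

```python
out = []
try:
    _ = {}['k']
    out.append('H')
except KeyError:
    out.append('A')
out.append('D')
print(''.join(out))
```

Execution trace: 'A' (except KeyError) → 'D' (after the try/except). Output: AD

Answer: AD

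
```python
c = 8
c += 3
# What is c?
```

Trace:
`c = 8` → c = 8
`c += 3` → c = 11
So c = 11

Answer: 11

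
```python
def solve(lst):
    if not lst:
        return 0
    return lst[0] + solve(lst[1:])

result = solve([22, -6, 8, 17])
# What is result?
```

22 + (-6) + 8 + 17 + 0 = 41

Answer: 41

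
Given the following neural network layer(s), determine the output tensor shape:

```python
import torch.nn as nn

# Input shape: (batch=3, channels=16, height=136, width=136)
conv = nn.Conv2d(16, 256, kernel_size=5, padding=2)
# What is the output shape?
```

Input: (3, 16, 136, 136) -> Output: (3, 256, 136, 136)

Answer: (3, 256, 136, 136)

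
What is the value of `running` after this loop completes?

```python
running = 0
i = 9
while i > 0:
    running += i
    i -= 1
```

Sum 9 down to 1
`running` takes the values: 0 → 9 → 17 → 24 → 30 → 35 → 39 → 42 → 44 → 45

Answer: 45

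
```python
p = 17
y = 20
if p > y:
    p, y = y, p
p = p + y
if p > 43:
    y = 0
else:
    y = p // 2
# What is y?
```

Trace:
`p = 17` → p = 17
`y = 20` → y = 20
`if p > y: ...` → p > y is False → no variable changes
`p = p + y` → p = 37
`if p > 43: ...` → p > 43 is False, take else branch → y = 18
So y = 18

Answer: 18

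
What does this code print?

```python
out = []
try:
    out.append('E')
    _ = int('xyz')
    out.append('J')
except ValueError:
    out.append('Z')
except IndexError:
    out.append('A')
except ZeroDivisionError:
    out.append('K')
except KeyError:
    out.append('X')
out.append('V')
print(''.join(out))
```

Execution trace: 'E' (try body) → 'Z' (except ValueError) → 'V' (after the try/except). Output: EZV

Answer: EZV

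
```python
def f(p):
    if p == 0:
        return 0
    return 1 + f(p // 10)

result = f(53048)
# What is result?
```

Count of digits of 53048: 5

Answer: 5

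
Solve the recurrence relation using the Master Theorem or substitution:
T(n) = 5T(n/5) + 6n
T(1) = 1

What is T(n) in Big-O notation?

By Master Theorem: a=5, b=5, f(n)=6n. Since log_5(5) = 1 and f(n) = Θ(n^1), Case 2 applies. T(n) = O(n log n).

Answer: O(n log n)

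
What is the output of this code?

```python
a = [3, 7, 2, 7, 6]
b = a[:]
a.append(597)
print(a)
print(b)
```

Key concept: slice [:] creates copy.
Step by step:
`a = [3, 7, 2, 7, 6]` → a = [3, 7, 2, 7, 6]
`b = a[:]` → b = [3, 7, 2, 7, 6]
`a.append(597)` → a = [3, 7, 2, 7, 6, 597]
`print(a)` → prints [3, 7, 2, 7, 6, 597]
`print(b)` → prints [3, 7, 2, 7, 6]

Answer:
[3, 7, 2, 7, 6, 597]
[3, 7, 2, 7, 6]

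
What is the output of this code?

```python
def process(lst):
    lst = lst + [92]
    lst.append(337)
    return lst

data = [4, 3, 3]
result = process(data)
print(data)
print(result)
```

Key concept: rebinding parameter vs mutation.
Step by step:
`data = [4, 3, 3]` → data = [4, 3, 3]
`result = process(data)` → result = [4, 3, 3, 92, 337]
`print(data)` → prints [4, 3, 3]
`print(result)` → prints [4, 3, 3, 92, 337]

Answer:
[4, 3, 3]
[4, 3, 3, 92, 337]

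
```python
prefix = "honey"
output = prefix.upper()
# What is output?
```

Trace:
`prefix = "honey"` → prefix = 'honey'
`output = prefix.upper()` → output = 'HONEY'
So output = 'HONEY'

Answer: 'HONEY'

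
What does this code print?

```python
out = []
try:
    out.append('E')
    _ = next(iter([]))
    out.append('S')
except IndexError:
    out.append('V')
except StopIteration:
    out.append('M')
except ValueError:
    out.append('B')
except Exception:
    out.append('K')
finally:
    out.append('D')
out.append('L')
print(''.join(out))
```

Execution trace: 'E' (try body) → 'M' (except StopIteration) → 'D' (finally) → 'L' (after the try/except). Output: EMDL

Answer: EMDL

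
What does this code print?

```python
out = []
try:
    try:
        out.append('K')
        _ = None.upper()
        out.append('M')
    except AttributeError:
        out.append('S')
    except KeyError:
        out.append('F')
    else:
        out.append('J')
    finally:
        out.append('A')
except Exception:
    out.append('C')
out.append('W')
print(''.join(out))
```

Execution trace: 'K' (inner try body) → 'S' (inner except AttributeError) → 'A' (inner finally) → 'W' (after the try/except). Output: KSAW

Answer: KSAW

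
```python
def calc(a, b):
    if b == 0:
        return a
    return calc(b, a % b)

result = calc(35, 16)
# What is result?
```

calc(35, 16) -> calc(16, 3) -> calc(3, 1) -> calc(1, 0) -> 1

Answer: 1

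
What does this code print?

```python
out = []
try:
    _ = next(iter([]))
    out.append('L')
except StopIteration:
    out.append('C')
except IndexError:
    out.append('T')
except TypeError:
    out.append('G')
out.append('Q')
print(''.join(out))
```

Execution trace: 'C' (except StopIteration) → 'Q' (after the try/except). Output: CQ

Answer: CQ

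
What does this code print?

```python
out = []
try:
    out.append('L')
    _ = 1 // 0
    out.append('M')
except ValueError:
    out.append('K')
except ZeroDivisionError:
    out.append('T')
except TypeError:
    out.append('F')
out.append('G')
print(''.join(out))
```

Execution trace: 'L' (try body) → 'T' (except ZeroDivisionError) → 'G' (after the try/except). Output: LTG

Answer: LTG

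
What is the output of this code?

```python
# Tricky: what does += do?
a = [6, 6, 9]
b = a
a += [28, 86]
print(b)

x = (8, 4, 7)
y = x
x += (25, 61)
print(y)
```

Key concept: += behavior differs for mutable vs immutable.
Step by step:
`a = [6, 6, 9]` → a = [6, 6, 9]
`b = a` → b = [6, 6, 9] (same object as a)
`a += [28, 86]` → a = [6, 6, 9, 28, 86] (same object as b); b = [6, 6, 9, 28, 86] (same object as a)
`print(b)` → prints [6, 6, 9, 28, 86]
`x = (8, 4, 7)` → x = (8, 4, 7)
`y = x` → y = (8, 4, 7)
`x += (25, 61)` → x = (8, 4, 7, 25, 61)
`print(y)` → prints (8, 4, 7)

Answer:
[6, 6, 9, 28, 86]
(8, 4, 7)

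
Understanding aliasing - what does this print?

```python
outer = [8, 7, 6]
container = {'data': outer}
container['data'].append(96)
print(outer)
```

Key concept: dict holds reference to list.
Step by step:
`outer = [8, 7, 6]` → outer = [8, 7, 6]
`container = {'data': outer}` → container = {'data': [8, 7, 6]}
`container['data'].append(96)` → outer = [8, 7, 6, 96]; container = {'data': [8, 7, 6, 96]}
`print(outer)` → prints [8, 7, 6, 96]

Answer: [8, 7, 6, 96]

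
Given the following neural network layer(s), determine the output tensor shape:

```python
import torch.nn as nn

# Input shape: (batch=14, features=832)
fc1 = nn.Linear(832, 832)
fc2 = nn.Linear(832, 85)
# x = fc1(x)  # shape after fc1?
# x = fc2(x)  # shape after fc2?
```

Input: (14, 832) -> after fc1: (14, 832) -> Output: (14, 85)

Answer: (14, 85)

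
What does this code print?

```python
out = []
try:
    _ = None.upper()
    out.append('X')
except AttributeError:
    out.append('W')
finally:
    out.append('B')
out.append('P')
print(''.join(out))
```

Execution trace: 'W' (except AttributeError) → 'B' (finally) → 'P' (after the try/except). Output: WBP

Answer: WBP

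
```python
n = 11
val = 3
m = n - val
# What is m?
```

Trace:
`n = 11` → n = 11
`val = 3` → val = 3
`m = n - val` → m = 8
So m = 8

Answer: 8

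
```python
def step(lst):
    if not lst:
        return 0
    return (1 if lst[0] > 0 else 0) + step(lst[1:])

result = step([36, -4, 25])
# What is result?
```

Count of positive elements in [36, -4, 25] = 2

Answer: 2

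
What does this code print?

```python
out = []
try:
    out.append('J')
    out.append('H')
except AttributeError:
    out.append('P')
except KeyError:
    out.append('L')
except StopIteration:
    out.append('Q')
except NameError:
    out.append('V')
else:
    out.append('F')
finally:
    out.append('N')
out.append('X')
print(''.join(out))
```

Execution trace: 'J' (try body) → 'H' (try body, no exception) → 'F' (else) → 'N' (finally) → 'X' (after the try/except). Output: JHFNX

Answer: JHFNX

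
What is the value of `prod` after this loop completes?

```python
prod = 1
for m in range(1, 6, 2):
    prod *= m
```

Product of 1, 3, 5, ... up to 5
`prod` takes the values: 1 → 3 → 15

Answer: 15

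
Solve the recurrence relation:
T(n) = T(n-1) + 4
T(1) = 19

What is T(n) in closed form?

Unrolling: T(n) = T(1) + 4·(n-1) = 19 + 4(n-1) = 4n + 15.

Answer: T(n) = 4n + 15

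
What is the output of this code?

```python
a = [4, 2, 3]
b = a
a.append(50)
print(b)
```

Key concept: basic list aliasing.
Step by step:
`a = [4, 2, 3]` → a = [4, 2, 3]
`b = a` → b = [4, 2, 3] (same object as a)
`a.append(50)` → a = [4, 2, 3, 50] (same object as b); b = [4, 2, 3, 50] (same object as a)
`print(b)` → prints [4, 2, 3, 50]

Answer: [4, 2, 3, 50]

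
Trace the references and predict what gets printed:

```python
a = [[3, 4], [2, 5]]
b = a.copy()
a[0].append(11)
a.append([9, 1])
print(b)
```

Key concept: shallow copy with nested lists.
Step by step:
`a = [[3, 4], [2, 5]]` → a = [[3, 4], [2, 5]]
`b = a.copy()` → b = [[3, 4], [2, 5]]
`a[0].append(11)` → a = [[3, 4, 11], [2, 5]]; b = [[3, 4, 11], [2, 5]]
`a.append([9, 1])` → a = [[3, 4, 11], [2, 5], [9, 1]]
`print(b)` → prints [[3, 4, 11], [2, 5]]

Answer: [[3, 4, 11], [2, 5]]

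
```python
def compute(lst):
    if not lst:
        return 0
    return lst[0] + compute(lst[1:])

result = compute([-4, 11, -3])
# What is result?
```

(-4) + 11 + (-3) + 0 = 4

Answer: 4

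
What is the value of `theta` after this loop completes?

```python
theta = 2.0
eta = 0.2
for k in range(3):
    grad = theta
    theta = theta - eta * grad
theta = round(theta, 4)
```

Gradient descent: w = 2.0 * (1 - 0.2)^3
`theta` takes the values: 2.0 → 1.6 → 1.28 → 1.024

Answer: 1.024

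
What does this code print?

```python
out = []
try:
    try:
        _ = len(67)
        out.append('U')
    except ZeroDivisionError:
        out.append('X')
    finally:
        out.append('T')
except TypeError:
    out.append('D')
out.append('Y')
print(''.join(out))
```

Execution trace: 'T' (finally) → 'D' (outer except TypeError) → 'Y' (after the try/except). Output: TDY

Answer: TDY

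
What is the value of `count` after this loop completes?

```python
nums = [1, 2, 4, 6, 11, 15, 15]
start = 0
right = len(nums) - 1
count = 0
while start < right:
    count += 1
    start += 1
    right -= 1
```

Iterations until pointers meet (list length 7)
`count` takes the values: 0 → 1 → 2 → 3

Answer: 3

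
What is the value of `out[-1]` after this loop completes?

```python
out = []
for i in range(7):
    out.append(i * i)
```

Last element of squares 0 to 6
`out` takes the values: [] → [0] → [0, 1] → [0, 1, 4] → [0, 1, 4, 9] → [0, 1, 4, 9, 16] → [0, 1, 4, 9, 16, 25] → [0, 1, 4, 9, 16, 25, 36]
So `out[-1]` = 36

Answer: 36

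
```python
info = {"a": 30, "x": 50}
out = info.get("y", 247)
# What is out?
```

Trace:
`info = {"a": 30, "x": 50}` → info = {'a': 30, 'x': 50}
`out = info.get("y", 247)` → out = 247
So out = 247

Answer: 247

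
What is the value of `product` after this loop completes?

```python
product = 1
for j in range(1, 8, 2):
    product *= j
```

Product of 1, 3, 5, ... up to 7
`product` takes the values: 1 → 3 → 15 → 105

Answer: 105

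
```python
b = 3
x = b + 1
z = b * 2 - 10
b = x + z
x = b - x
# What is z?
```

Trace:
`b = 3` → b = 3
`x = b + 1` → x = 4
`z = b * 2 - 10` → z = -4
`b = x + z` → b = 0
`x = b - x` → x = -4
So z = -4

Answer: -4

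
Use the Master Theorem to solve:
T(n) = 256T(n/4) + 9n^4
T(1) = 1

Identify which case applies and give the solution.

a=256, b=4, f(n)=9n^4. log_4(256) = 4. Since c=4 = 4, Case 2 applies: T(n) = Θ(n^log_b(a) · log n) = O(n^4 log n).

Answer: O(n^4 log n) - Case 2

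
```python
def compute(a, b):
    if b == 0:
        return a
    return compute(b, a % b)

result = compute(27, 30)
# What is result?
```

compute(27, 30) -> compute(30, 27) -> compute(27, 3) -> compute(3, 0) -> 3

Answer: 3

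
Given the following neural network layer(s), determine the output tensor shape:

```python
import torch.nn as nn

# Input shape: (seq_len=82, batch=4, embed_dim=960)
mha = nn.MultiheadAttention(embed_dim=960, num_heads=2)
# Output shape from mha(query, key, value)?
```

Input: (82, 4, 960) -> Output: (82, 4, 960)

Answer: (82, 4, 960)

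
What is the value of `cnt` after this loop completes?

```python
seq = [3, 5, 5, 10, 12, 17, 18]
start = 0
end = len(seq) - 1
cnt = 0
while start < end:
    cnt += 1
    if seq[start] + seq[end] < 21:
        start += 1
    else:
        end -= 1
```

Steps to find pair summing to 21
`cnt` takes the values: 0 → 1 → 2 → 3 → 4 → 5 → 6

Answer: 6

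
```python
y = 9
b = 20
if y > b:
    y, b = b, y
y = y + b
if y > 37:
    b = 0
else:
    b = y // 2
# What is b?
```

Trace:
`y = 9` → y = 9
`b = 20` → b = 20
`if y > b: ...` → y > b is False → no variable changes
`y = y + b` → y = 29
`if y > 37: ...` → y > 37 is False, take else branch → b = 14
So b = 14

Answer: 14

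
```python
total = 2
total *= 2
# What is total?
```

Trace:
`total = 2` → total = 2
`total *= 2` → total = 4
So total = 4

Answer: 4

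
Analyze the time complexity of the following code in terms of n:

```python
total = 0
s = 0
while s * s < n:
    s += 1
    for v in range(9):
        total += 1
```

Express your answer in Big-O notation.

Each loop level contributes: √n × 1. Multiplying the contributions gives O(√n).

Answer: O(√n)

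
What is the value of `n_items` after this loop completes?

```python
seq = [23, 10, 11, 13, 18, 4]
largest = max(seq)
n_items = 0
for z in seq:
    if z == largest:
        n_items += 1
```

Count of max value 23 in [23, 10, 11, 13, 18, 4]
`n_items` takes the values: 0 → 1

Answer: 1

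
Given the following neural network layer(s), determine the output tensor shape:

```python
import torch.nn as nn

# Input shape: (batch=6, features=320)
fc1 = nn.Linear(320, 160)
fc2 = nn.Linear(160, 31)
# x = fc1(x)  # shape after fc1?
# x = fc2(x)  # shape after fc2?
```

Input: (6, 320) -> after fc1: (6, 160) -> Output: (6, 31)

Answer: (6, 31)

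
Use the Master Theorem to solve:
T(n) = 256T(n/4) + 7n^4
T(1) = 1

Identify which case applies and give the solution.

a=256, b=4, f(n)=7n^4. log_4(256) = 4. Since c=4 = 4, Case 2 applies: T(n) = Θ(n^log_b(a) · log n) = O(n^4 log n).

Answer: O(n^4 log n) - Case 2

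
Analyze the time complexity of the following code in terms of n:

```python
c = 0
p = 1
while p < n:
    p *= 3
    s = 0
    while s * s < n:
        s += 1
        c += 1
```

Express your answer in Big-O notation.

Each loop level contributes: log n × √n. Multiplying the contributions gives O(√n log n).

Answer: O(√n log n)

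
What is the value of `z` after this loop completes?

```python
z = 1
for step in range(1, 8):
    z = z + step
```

Start at 1, add 1 through 7
`z` takes the values: 1 → 2 → 4 → 7 → 11 → 16 → 22 → 29

Answer: 29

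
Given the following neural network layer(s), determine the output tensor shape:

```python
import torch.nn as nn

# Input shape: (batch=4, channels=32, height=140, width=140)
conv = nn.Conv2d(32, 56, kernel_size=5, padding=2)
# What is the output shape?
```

Input: (4, 32, 140, 140) -> Output: (4, 56, 140, 140)

Answer: (4, 56, 140, 140)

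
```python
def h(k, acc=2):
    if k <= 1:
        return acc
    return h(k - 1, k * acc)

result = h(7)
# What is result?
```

Accumulator trace (n, acc): (7, 2) -> (6, 14) -> (5, 84) -> (4, 420) -> (3, 1680) -> (2, 5040) -> (1, 10080) -> return 10080

Answer: 10080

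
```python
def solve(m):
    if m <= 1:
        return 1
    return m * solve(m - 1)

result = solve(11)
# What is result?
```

solve(11) = 11 * 10 * 9 * 8 * 7 * 6 * 5 * 4 * 3 * 2 * 1 = 39916800

Answer: 39916800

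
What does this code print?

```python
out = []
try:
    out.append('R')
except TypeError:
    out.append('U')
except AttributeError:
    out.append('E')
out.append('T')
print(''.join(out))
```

Execution trace: 'R' (try body, no exception) → 'T' (after the try/except). Output: RT

Answer: RT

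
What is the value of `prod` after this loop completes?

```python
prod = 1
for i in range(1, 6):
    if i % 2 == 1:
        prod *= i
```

Product of odd numbers 1 to 5
`prod` takes the values: 1 → 3 → 15

Answer: 15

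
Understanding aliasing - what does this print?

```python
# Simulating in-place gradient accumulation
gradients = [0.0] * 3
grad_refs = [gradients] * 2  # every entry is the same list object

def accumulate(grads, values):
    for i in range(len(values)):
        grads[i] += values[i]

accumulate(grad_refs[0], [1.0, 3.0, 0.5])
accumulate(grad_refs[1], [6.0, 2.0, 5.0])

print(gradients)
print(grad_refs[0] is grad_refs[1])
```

Key concept: gradient accumulation aliasing.
Step by step:
`gradients = [0.0] * 3` → gradients = [0.0, 0.0, 0.0]
`grad_refs = [gradients] * 2` → grad_refs = [[0.0, 0.0, 0.0], [0.0, 0.0, 0.0]]
`accumulate(grad_refs[0], [1.0, 3.0, 0.5])` → gradients = [1.0, 3.0, 0.5]; grad_refs = [[1.0, 3.0, 0.5], [1.0, 3.0, 0.5]]
`accumulate(grad_refs[1], [6.0, 2.0, 5.0])` → gradients = [7.0, 5.0, 5.5]; grad_refs = [[7.0, 5.0, 5.5], [7.0, 5.0, 5.5]]
`print(gradients)` → prints [7.0, 5.0, 5.5]
`print(grad_refs[0] is grad_refs[1])` → prints True

Answer:
[7.0, 5.0, 5.5]
True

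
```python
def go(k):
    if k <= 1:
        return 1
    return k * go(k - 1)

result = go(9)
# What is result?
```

go(9) = 9 * 8 * 7 * 6 * 5 * 4 * 3 * 2 * 1 = 362880

Answer: 362880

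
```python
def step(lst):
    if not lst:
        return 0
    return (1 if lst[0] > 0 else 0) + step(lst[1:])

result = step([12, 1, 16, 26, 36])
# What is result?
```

Count of positive elements in [12, 1, 16, 26, 36] = 5

Answer: 5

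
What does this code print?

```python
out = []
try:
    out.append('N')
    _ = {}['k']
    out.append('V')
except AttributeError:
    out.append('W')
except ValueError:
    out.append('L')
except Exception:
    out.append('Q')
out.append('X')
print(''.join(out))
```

Execution trace: 'N' (try body) → 'Q' (except Exception) → 'X' (after the try/except). Output: NQX

Answer: NQX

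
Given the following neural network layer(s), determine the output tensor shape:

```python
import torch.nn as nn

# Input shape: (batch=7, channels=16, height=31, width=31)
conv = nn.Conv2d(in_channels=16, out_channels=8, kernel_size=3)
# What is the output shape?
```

Input: (7, 16, 31, 31) -> Output: (7, 8, 29, 29)

Answer: (7, 8, 29, 29)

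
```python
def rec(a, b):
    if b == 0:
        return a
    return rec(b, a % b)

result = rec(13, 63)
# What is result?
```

rec(13, 63) -> rec(63, 13) -> rec(13, 11) -> rec(11, 2) -> rec(2, 1) -> rec(1, 0) -> 1

Answer: 1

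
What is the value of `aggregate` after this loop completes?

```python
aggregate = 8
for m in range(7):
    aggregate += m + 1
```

Start at 8, add 1 to 7 = 36
`aggregate` takes the values: 8 → 9 → 11 → 14 → 18 → 23 → 29 → 36

Answer: 36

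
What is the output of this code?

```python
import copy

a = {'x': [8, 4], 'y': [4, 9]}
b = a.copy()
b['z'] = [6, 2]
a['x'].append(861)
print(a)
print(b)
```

Key concept: shallow copy of dict with mutable values.
Step by step:
`a = {'x': [8, 4], 'y': [4, 9]}` → a = {'x': [8, 4], 'y': [4, 9]}
`b = a.copy()` → b = {'x': [8, 4], 'y': [4, 9]}
`b['z'] = [6, 2]` → b = {'x': [8, 4], 'y': [4, 9], 'z': [6, 2]}
`a['x'].append(861)` → a = {'x': [8, 4, 861], 'y': [4, 9]}; b = {'x': [8, 4, 861], 'y': [4, 9], 'z': [6, 2]}
`print(a)` → prints {'x': [8, 4, 861], 'y': [4, 9]}
`print(b)` → prints {'x': [8, 4, 861], 'y': [4, 9], 'z': [6, 2]}

Answer:
{'x': [8, 4, 861], 'y': [4, 9]}
{'x': [8, 4, 861], 'y': [4, 9], 'z': [6, 2]}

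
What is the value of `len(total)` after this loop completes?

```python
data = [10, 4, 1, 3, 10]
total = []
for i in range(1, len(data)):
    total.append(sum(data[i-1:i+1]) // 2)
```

Number of 2-element averages
`total` takes the values: [] → [7] → [7, 2] → [7, 2, 2] → [7, 2, 2, 6]
So `len(total)` = 4

Answer: 4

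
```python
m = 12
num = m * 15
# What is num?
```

Trace:
`m = 12` → m = 12
`num = m * 15` → num = 180
So num = 180

Answer: 180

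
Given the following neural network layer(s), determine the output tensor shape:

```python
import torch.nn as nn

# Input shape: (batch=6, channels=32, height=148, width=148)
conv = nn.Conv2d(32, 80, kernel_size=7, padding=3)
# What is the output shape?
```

Input: (6, 32, 148, 148) -> Output: (6, 80, 148, 148)

Answer: (6, 80, 148, 148)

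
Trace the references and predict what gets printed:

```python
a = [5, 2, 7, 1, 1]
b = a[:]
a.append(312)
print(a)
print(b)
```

Key concept: slice [:] creates copy.
Step by step:
`a = [5, 2, 7, 1, 1]` → a = [5, 2, 7, 1, 1]
`b = a[:]` → b = [5, 2, 7, 1, 1]
`a.append(312)` → a = [5, 2, 7, 1, 1, 312]
`print(a)` → prints [5, 2, 7, 1, 1, 312]
`print(b)` → prints [5, 2, 7, 1, 1]

Answer:
[5, 2, 7, 1, 1, 312]
[5, 2, 7, 1, 1]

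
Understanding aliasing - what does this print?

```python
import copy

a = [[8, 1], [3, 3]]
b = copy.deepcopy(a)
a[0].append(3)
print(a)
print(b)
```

Key concept: deep copy is fully independent.
Step by step:
`a = [[8, 1], [3, 3]]` → a = [[8, 1], [3, 3]]
`b = copy.deepcopy(a)` → b = [[8, 1], [3, 3]]
`a[0].append(3)` → a = [[8, 1, 3], [3, 3]]
`print(a)` → prints [[8, 1, 3], [3, 3]]
`print(b)` → prints [[8, 1], [3, 3]]

Answer:
[[8, 1, 3], [3, 3]]
[[8, 1], [3, 3]]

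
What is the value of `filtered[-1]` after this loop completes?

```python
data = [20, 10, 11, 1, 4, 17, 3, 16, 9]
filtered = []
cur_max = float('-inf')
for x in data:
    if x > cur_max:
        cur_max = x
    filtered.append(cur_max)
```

Running max ends at 20
`filtered` takes the values: [] → [20] → [20, 20] → [20, 20, 20] → [20, 20, 20, 20] → [20, 20, 20, 20, 20] → [20, 20, 20, 20, 20, 20] → [20, 20, 20, 20, 20, 20, 20] → [20, 20, 20, 20, 20, 20, 20, 20] → [20, 20, 20, 20, 20, 20, 20, 20, 20]
So `filtered[-1]` = 20

Answer: 20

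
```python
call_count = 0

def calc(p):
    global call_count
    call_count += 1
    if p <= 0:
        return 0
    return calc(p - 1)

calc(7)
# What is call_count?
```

Linear recursion stepping by 1: 8 calls from p=7 down to ≤0.

Answer: 8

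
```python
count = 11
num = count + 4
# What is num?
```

Trace:
`count = 11` → count = 11
`num = count + 4` → num = 15
So num = 15

Answer: 15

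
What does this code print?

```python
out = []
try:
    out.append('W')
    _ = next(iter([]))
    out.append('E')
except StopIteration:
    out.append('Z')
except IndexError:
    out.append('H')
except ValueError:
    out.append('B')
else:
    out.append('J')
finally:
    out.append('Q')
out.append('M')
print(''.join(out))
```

Execution trace: 'W' (try body) → 'Z' (except StopIteration) → 'Q' (finally) → 'M' (after the try/except). Output: WZQM

Answer: WZQM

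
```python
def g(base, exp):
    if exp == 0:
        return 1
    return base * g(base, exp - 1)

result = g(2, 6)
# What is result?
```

g(2, 6) = 2 * 2 * 2 * 2 * 2 * 2 = 64

Answer: 64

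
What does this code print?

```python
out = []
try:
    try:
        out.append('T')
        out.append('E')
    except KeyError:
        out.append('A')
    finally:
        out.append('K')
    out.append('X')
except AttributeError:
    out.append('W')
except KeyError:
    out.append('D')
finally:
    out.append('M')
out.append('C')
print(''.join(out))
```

Execution trace: 'T' (inner try body) → 'E' (inner try body, no exception) → 'K' (inner finally) → 'X' (try body, no exception) → 'M' (finally) → 'C' (after the try/except). Output: TEKXMC

Answer: TEKXMC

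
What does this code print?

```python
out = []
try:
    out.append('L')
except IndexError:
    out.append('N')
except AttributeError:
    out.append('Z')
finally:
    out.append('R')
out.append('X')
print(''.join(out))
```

Execution trace: 'L' (try body, no exception) → 'R' (finally) → 'X' (after the try/except). Output: LRX

Answer: LRX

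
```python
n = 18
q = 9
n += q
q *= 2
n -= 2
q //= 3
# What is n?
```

Trace:
`n = 18` → n = 18
`q = 9` → q = 9
`n += q` → n = 27
`q *= 2` → q = 18
`n -= 2` → n = 25
`q //= 3` → q = 6
So n = 25

Answer: 25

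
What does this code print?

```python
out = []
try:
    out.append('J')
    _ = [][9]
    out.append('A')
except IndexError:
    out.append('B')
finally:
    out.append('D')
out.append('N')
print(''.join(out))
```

Execution trace: 'J' (try body) → 'B' (except IndexError) → 'D' (finally) → 'N' (after the try/except). Output: JBDN

Answer: JBDN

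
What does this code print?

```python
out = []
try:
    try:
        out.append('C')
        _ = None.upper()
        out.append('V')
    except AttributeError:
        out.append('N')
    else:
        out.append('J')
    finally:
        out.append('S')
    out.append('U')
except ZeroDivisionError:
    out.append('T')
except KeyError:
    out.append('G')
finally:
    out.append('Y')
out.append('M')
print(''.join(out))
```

Execution trace: 'C' (inner try body) → 'N' (inner except AttributeError) → 'S' (inner finally) → 'U' (try body, no exception) → 'Y' (finally) → 'M' (after the try/except). Output: CNSUYM

Answer: CNSUYM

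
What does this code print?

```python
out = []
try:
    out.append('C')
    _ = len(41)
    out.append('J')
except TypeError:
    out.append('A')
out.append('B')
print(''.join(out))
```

Execution trace: 'C' (try body) → 'A' (except TypeError) → 'B' (after the try/except). Output: CAB

Answer: CAB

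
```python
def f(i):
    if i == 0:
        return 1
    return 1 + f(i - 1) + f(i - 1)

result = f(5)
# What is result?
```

f(i) = 1 + 2·f(i-1), f(0)=1. Closed form: (1+1)·2^5 - 1 = 63.

Answer: 63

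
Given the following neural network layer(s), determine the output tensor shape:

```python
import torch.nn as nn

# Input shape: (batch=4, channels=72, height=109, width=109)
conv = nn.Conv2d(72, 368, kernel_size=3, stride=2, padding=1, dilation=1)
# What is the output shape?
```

Input: (4, 72, 109, 109) -> Output: (4, 368, 55, 55)

Answer: (4, 368, 55, 55)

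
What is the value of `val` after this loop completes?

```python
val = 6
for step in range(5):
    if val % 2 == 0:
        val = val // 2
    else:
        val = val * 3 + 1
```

Collatz-style transformation from 6
`val` takes the values: 6 → 3 → 10 → 5 → 16 → 8

Answer: 8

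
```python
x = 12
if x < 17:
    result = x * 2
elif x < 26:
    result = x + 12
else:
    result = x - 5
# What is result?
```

Trace:
`x = 12` → x = 12
`if x < 17: ...` → x < 17 is True → result = 24
So result = 24

Answer: 24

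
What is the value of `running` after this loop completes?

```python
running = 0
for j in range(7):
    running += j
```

Sum of 0 to 6 = 21
`running` takes the values: 0 → 1 → 3 → 6 → 10 → 15 → 21

Answer: 21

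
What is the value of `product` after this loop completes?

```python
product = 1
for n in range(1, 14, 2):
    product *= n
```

Product of 1, 3, 5, ... up to 13
`product` takes the values: 1 → 3 → 15 → 105 → 945 → 10395 → 135135

Answer: 135135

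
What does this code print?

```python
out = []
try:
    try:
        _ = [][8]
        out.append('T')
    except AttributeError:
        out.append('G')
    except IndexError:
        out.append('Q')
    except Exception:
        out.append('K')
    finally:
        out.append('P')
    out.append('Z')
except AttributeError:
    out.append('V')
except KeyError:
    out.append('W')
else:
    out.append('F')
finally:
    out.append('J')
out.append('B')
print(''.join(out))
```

Execution trace: 'Q' (inner except IndexError) → 'P' (inner finally) → 'Z' (try body, no exception) → 'F' (else) → 'J' (finally) → 'B' (after the try/except). Output: QPZFJB

Answer: QPZFJB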